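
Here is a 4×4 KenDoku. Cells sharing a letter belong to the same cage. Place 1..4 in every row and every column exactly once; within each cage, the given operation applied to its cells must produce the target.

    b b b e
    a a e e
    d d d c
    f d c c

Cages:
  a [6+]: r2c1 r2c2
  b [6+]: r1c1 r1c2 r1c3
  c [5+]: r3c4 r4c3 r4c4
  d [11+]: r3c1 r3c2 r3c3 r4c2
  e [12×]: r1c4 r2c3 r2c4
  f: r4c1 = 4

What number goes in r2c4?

Cage f is given; hence r4c1 = 4.
Column 1 already has 4, which forces r2c1 = 2.
Cage a needs two cells with sum 6, which forces r2c2 = 4.
Cage e has product 12; hence r1c4 = 4.
Cage d has sum 11, so r3c1 = 3.
The 4 cells of cage d must have sum 11, leaving r3c2 = 1.
Cage d has sum 11, which forces r3c3 = 4.
1 is placed in row 3, leaving r3c4 = 2.
Cage d needs sum 11; hence r4c2 = 3.
3 is placed in row 4, so r4c4 = 1.
3 is placed in column 1; hence r1c1 = 1.
Column 2 now contains 3, which forces r1c2 = 2.
The 3 cells of cage b must have sum 6, leaving r1c3 = 3.
Cage e needs product 12; hence r2c3 = 1.
1 is placed in column 4, so r2c4 = 3.
1 is placed in row 4; hence r4c3 = 2.
Completed grid: 1 2 3 4 / 2 4 1 3 / 3 1 4 2 / 4 3 2 1.

3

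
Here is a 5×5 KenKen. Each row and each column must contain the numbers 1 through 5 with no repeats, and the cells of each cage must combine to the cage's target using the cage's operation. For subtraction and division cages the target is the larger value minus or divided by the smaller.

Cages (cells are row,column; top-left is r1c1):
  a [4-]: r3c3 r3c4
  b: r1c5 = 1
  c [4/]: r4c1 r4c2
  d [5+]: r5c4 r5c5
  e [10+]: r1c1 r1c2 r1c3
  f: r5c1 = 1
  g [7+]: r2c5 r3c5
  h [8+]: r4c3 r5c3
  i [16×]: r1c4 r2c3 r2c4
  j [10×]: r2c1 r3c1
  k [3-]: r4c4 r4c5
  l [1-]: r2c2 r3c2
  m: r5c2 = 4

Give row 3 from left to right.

2 3 1 5 4

Cage b is given; hence r1c5 = 1.
F is a freebie; hence r5c1 = 1.
Cage m is given, leaving r5c2 = 4.
1 is placed in column 1; hence r4c1 = 4.
Column 2 already has 4, which forces r4c2 = 1.
In row 1, 4 can only go at r1c4, so r1c4 = 4.
Cage i has product 16, leaving r2c3 = 4.
Column 4 already has 4, leaving r2c4 = 1.
Column 4 now contains 1, so r3c4 = 5.
Column 4 now contains 5, so r4c4 = 2.
Row 4 already has 2, leaving r4c5 = 5.
Column 4 now contains 2, so r5c4 = 3.
Row 5 already has 3, so r5c5 = 2.
The two cells of cage j must have product 10, so r2c1 = 5.
Column 5 already has 2, which forces r2c5 = 3.
Row 3 now contains 5; hence r3c1 = 2.
Row 3 already has 2, leaving r3c2 = 3.
Row 3 now contains 5, which forces r3c3 = 1.
Cage g needs two cells with sum 7; hence r3c5 = 4.
Row 4 now contains 5, which forces r4c3 = 3.
Row 5 already has 3; hence r5c3 = 5.
2 is placed in column 1, which forces r1c1 = 3.
The 3 cells of cage e must have sum 10, leaving r1c2 = 5.
5 is placed in column 3; hence r1c3 = 2.
Row 2 already has 3, which forces r2c2 = 2.
Filled in: 3 5 2 4 1 / 5 2 4 1 3 / 2 3 1 5 4 / 4 1 3 2 5 / 1 4 5 3 2.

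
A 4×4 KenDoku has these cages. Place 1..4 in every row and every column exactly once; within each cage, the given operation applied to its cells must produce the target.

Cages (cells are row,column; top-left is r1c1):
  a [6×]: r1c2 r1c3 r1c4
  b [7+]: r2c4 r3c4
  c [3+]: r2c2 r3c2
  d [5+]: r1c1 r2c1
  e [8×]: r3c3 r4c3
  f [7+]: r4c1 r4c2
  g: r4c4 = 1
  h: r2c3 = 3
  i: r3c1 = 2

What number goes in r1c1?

4

Cage h is given, so r2c3 = 3.
Row 2 already has 3, leaving r2c4 = 4.
Cage i is a single given cell; hence r3c1 = 2.
Row 3 already has 2; hence r3c2 = 1.
Row 3 already has 2; hence r3c3 = 4.
Column 4 now contains 4; hence r3c4 = 3.
Column 3 now contains 4, leaving r4c3 = 2.
Cage g is given; hence r4c4 = 1.
Cage d's pair has sum 5, so r1c1 = 4.
Cage a has product 6, which forces r1c2 = 3.
Column 3 already has 2; hence r1c3 = 1.
1 is placed in column 4, so r1c4 = 2.
Column 1 now contains 2; hence r2c1 = 1.
Column 2 now contains 1, which forces r2c2 = 2.
Column 1 already has 4; hence r4c1 = 3.
Column 2 already has 3, leaving r4c2 = 4.
Completed grid: 4 3 1 2 / 1 2 3 4 / 2 1 4 3 / 3 4 2 1.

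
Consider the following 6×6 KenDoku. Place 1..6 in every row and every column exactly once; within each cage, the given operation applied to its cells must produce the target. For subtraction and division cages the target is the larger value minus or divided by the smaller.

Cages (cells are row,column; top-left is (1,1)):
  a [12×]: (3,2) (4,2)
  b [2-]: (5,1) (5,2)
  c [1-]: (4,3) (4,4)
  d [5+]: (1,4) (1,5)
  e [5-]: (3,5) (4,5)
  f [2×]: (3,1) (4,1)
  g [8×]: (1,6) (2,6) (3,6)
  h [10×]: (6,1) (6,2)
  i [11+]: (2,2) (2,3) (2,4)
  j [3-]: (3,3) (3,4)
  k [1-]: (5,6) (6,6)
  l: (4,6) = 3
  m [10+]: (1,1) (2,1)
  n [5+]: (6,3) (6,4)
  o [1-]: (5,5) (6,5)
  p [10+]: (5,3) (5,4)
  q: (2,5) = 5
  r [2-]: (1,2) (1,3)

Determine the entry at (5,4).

6

Q is a freebie, so (2,5) = 5.
Cage l is a single given cell, leaving (4,6) = 3.
The only place for 6 in row 6 is (6,6).
The two cells of cage k must have difference 1; hence (5,6) = 5.
The only place for 3 in column 1 is (5,1).
The two cells of cage b must have difference 2; hence (5,2) = 1.
The only place for 2 in row 5 is (5,5).
In column 1, 5 can only go at (6,1), so (6,1) = 5.
Row 6 already has 5; hence (6,2) = 2.
The two cells of cage a must have product 12, leaving (3,2) = 3.
Cage a needs two cells with product 12; hence (4,2) = 4.
Column 2 already has 4; hence (2,2) = 6.
The two cells of cage m must have sum 10, which forces (1,1) = 6.
Column 2 now contains 6; hence (1,2) = 5.
Cage r's pair has difference 2, leaving (1,3) = 3.
Row 2 already has 6, which forces (2,1) = 4.
The 3 cells of cage i must have sum 11; hence (2,3) = 2.
Cage i needs sum 11; hence (2,4) = 3.
Row 2 now contains 2, so (2,6) = 1.
Row 1 needs a 2, and only (1,6) is open for it.
Column 6 now contains 2; hence (3,6) = 4.
Cage j needs two cells with difference 3, so (3,3) = 5.
The two cells of cage j must have difference 3, which forces (3,4) = 2.
Row 3 already has 2, leaving (3,1) = 1.
1 is placed in row 3; hence (3,5) = 6.
Cage f needs two cells with product 2, which forces (4,1) = 2.
The two cells of cage c must have difference 1, which forces (4,3) = 6.
Cage c's pair has difference 1, leaving (4,4) = 5.
Column 5 now contains 6; hence (4,5) = 1.
Column 3 now contains 6, so (5,3) = 4.
4 is placed in row 5, so (5,4) = 6.
4 is placed in column 3; hence (6,3) = 1.
Row 6 now contains 1, which forces (6,4) = 4.
1 is placed in column 5; hence (6,5) = 3.
4 is placed in column 4, so (1,4) = 1.
1 is placed in column 5, leaving (1,5) = 4.
Filled in: 6 5 3 1 4 2 / 4 6 2 3 5 1 / 1 3 5 2 6 4 / 2 4 6 5 1 3 / 3 1 4 6 2 5 / 5 2 1 4 3 6.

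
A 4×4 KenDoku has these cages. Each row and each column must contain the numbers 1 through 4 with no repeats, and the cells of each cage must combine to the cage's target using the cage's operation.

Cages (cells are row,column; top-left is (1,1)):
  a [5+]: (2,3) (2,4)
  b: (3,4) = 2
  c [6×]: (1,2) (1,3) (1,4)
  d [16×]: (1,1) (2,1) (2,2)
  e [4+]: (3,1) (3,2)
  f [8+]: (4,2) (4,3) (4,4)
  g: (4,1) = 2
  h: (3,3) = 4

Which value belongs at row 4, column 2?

H is a freebie, leaving (3,3) = 4.
Cage b is given, so (3,4) = 2.
Cage g is a single given cell, so (4,1) = 2.
2 is placed in column 1, leaving (1,1) = 4.
Cage d needs product 16, leaving (2,1) = 1.
The 3 cells of cage d must have product 16, so (2,2) = 4.
1 is placed in row 2, so (2,3) = 2.
4 is placed in row 2, so (2,4) = 3.
Column 1 already has 1; hence (3,1) = 3.
3 is placed in row 3; hence (3,2) = 1.
Column 2 now contains 1, which forces (4,2) = 3.
Row 4 already has 3, leaving (4,3) = 1.
Row 4 now contains 1; hence (4,4) = 4.
3 is placed in column 2, so (1,2) = 2.
1 is placed in column 3; hence (1,3) = 3.
Column 4 now contains 3, which forces (1,4) = 1.
Completed grid: 4 2 3 1 / 1 4 2 3 / 3 1 4 2 / 2 3 1 4.

3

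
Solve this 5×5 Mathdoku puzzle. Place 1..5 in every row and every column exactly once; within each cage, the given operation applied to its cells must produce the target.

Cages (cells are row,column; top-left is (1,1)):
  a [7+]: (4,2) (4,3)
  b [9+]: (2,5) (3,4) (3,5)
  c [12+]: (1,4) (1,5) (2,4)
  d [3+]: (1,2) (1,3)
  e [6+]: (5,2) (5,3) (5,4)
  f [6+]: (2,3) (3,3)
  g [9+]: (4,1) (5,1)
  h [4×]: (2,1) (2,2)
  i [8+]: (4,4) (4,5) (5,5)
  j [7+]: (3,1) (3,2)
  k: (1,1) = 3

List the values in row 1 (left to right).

3 1 2 5 4

K is a freebie, which forces (1,1) = 3.
Column 1 needs a 1, and only (2,1) is open for it.
Row 2 already has 1, so (2,2) = 4.
In column 1, 2 can only go at (3,1), so (3,1) = 2.
Cage j needs two cells with sum 7, which forces (3,2) = 5.
In row 2, 3 can only go at (2,4), so (2,4) = 3.
The 3 cells of cage b must have sum 9, which forces (3,5) = 3.
In row 4, 3 can only go at (4,2), so (4,2) = 3.
Cage a's pair has sum 7, leaving (4,3) = 4.
The 3 cells of cage e must have sum 6, so (5,3) = 3.
Cage f needs two cells with sum 6, leaving (2,3) = 5.
5 is placed in row 2, leaving (2,5) = 2.
Column 3 already has 4, which forces (3,3) = 1.
Row 3 now contains 1, leaving (3,4) = 4.
Row 4 now contains 4, leaving (4,1) = 5.
5 is placed in row 4, which forces (4,5) = 1.
The two cells of cage g must have sum 9, so (5,1) = 4.
1 is placed in column 5, leaving (5,5) = 5.
The two cells of cage d must have sum 3; hence (1,2) = 1.
Column 3 now contains 1, which forces (1,3) = 2.
Column 4 already has 4, which forces (1,4) = 5.
Column 5 already has 5, which forces (1,5) = 4.
Row 4 already has 1; hence (4,4) = 2.
Column 2 already has 1; hence (5,2) = 2.
2 is placed in column 4, leaving (5,4) = 1.
Completed grid: 3 1 2 5 4 / 1 4 5 3 2 / 2 5 1 4 3 / 5 3 4 2 1 / 4 2 3 1 5.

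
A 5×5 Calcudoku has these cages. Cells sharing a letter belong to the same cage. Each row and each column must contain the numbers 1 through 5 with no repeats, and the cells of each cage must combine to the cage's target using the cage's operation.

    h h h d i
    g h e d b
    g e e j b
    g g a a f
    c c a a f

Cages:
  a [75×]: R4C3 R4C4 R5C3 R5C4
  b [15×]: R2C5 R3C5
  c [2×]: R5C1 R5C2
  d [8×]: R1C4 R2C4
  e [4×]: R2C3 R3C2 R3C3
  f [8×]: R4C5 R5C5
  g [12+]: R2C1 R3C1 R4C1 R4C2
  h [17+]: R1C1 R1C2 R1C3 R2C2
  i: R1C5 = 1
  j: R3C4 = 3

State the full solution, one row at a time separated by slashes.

Cage i is a single given cell, leaving R1C5 = 1.
Cage h needs sum 17, which forces R2C2 = 5.
Row 2 already has 5, so R2C5 = 3.
Cage j is a single given cell, which forces R3C4 = 3.
Column 5 now contains 3, so R3C5 = 5.
Row 1 needs a 2, and only R1C4 is open for it.
Column 4 already has 2; hence R2C4 = 4.
The only place for 3 in row 5 is R5C3.
Column 3 already has 3, so R4C3 = 5.
Cage a has product 75; hence R4C4 = 1.
Cage a has product 75, so R5C4 = 5.
The 4 cells of cage h must have sum 17, so R1C1 = 5.
Cage h needs sum 17, leaving R1C2 = 3.
Column 3 already has 5, which forces R1C3 = 4.
Cage g needs sum 12, which forces R2C1 = 1.
Row 2 now contains 1, leaving R2C3 = 2.
Cage g needs sum 12; hence R3C1 = 4.
Column 3 now contains 4; hence R3C3 = 1.
Row 4 already has 5, leaving R4C1 = 3.
Cage g needs sum 12, leaving R4C2 = 4.
4 is placed in row 4, leaving R4C5 = 2.
Column 1 already has 1, which forces R5C1 = 2.
Row 5 already has 2, leaving R5C2 = 1.
Column 5 now contains 2; hence R5C5 = 4.
Row 3 already has 1, leaving R3C2 = 2.

5 3 4 2 1 / 1 5 2 4 3 / 4 2 1 3 5 / 3 4 5 1 2 / 2 1 3 5 4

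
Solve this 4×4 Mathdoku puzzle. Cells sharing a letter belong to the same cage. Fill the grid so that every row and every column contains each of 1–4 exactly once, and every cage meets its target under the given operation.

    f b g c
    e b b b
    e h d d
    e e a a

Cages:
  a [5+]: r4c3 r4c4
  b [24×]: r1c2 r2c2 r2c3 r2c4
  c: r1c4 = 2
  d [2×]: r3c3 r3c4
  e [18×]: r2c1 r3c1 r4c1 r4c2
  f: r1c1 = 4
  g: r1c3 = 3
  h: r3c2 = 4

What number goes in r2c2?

2

Cage f is given, leaving r1c1 = 4.
Cage g is given, leaving r1c3 = 3.
C is a freebie, leaving r1c4 = 2.
Cage h is given, which forces r3c2 = 4.
Column 4 already has 2, which forces r3c4 = 1.
Cage e needs product 18; hence r4c2 = 3.
3 is placed in row 4, leaving r4c4 = 4.
2 is placed in row 1, leaving r1c2 = 1.
Cage b needs product 24, so r2c2 = 2.
Cage b needs product 24, so r2c3 = 4.
4 is placed in column 4, so r2c4 = 3.
1 is placed in row 3; hence r3c3 = 2.
Cage a needs two cells with sum 5, so r4c3 = 1.
Row 2 already has 3, which forces r2c1 = 1.
Row 3 now contains 2; hence r3c1 = 3.
1 is placed in row 4, so r4c1 = 2.
Completed grid: 4 1 3 2 / 1 2 4 3 / 3 4 2 1 / 2 3 1 4.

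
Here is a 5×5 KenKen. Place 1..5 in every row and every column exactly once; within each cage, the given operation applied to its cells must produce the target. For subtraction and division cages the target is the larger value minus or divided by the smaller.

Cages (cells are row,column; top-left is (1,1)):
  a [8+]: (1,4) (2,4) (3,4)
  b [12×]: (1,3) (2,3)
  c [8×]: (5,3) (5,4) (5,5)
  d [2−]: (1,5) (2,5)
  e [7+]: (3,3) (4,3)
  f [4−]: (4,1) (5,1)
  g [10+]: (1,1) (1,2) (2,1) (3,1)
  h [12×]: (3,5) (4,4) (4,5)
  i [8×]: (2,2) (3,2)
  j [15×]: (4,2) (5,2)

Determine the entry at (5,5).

The only place for 3 in row 5 is (5,2).
3 is placed in column 2; hence (4,2) = 5.
Row 4 now contains 5, so (4,1) = 1.
Cage f's pair has difference 4, which forces (5,1) = 5.
Cage g has sum 10, leaving (1,2) = 1.
The only place for 1 in column 3 is (5,3).
In column 3, 2 can only go at (4,3), so (4,3) = 2.
The two cells of cage e must have sum 7, leaving (3,3) = 5.
Cage h has product 12, so (3,5) = 1.
The 3 cells of cage a must have sum 8; hence (2,4) = 1.
In row 2, 5 can only go at (2,5), so (2,5) = 5.
The two cells of cage d must have difference 2, which forces (1,5) = 3.
Column 5 now contains 3, so (4,5) = 4.
Column 5 already has 4, so (5,5) = 2.
Row 1 already has 3, so (1,3) = 4.
Row 1 already has 4, which forces (1,4) = 5.
The two cells of cage b must have product 12; hence (2,3) = 3.
4 is placed in row 4, so (4,4) = 3.
2 is placed in row 5, so (5,4) = 4.
Row 1 already has 4, leaving (1,1) = 2.
The 4 cells of cage g must have sum 10, leaving (2,1) = 4.
4 is placed in row 2, so (2,2) = 2.
The 4 cells of cage g must have sum 10, which forces (3,1) = 3.
2 is placed in column 2, so (3,2) = 4.
3 is placed in column 4, which forces (3,4) = 2.
Filled in: 2 1 4 5 3 / 4 2 3 1 5 / 3 4 5 2 1 / 1 5 2 3 4 / 5 3 1 4 2.

2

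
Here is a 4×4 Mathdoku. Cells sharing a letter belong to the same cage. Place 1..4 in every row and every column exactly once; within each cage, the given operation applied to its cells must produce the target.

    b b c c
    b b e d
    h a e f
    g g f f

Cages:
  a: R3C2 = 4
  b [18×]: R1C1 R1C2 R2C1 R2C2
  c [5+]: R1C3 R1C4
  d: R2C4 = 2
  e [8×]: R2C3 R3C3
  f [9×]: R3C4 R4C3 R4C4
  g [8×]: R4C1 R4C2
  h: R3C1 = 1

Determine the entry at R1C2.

3

D is a freebie, leaving R2C4 = 2.
Cage h is a single given cell, leaving R3C1 = 1.
Cage a is given, so R3C2 = 4.
Row 3 already has 4; hence R3C3 = 2.
The 3 cells of cage f must have product 9, so R3C4 = 3.
Column 2 already has 4; hence R4C2 = 2.
The 3 cells of cage f must have product 9, so R4C3 = 3.
Cage f has product 9, leaving R4C4 = 1.
Cage b needs product 18, which forces R1C1 = 2.
Cage b needs product 18, leaving R1C2 = 3.
Cage c needs two cells with sum 5, which forces R1C3 = 1.
Column 4 now contains 1, leaving R1C4 = 4.
1 is placed in column 1, which forces R2C1 = 3.
The 4 cells of cage b must have product 18, so R2C2 = 1.
Row 2 now contains 2, so R2C3 = 4.
Row 4 already has 2; hence R4C1 = 4.
Filled in: 2 3 1 4 / 3 1 4 2 / 1 4 2 3 / 4 2 3 1.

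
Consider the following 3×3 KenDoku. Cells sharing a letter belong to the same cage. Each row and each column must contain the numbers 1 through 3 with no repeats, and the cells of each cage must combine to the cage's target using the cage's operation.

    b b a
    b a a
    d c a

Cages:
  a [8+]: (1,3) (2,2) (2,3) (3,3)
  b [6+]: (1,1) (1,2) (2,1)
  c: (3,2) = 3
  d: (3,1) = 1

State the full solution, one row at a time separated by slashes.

2 1 3 / 3 2 1 / 1 3 2

Cage a needs sum 8, which forces (2,2) = 2.
Cage d is given, which forces (3,1) = 1.
Cage c is given, leaving (3,2) = 3.
Row 3 already has 3; hence (3,3) = 2.
The 3 cells of cage b must have sum 6, so (1,1) = 2.
3 is placed in column 2; hence (1,2) = 1.
Row 1 already has 1, leaving (1,3) = 3.
Column 1 now contains 1, so (2,1) = 3.
Column 3 now contains 3; hence (2,3) = 1.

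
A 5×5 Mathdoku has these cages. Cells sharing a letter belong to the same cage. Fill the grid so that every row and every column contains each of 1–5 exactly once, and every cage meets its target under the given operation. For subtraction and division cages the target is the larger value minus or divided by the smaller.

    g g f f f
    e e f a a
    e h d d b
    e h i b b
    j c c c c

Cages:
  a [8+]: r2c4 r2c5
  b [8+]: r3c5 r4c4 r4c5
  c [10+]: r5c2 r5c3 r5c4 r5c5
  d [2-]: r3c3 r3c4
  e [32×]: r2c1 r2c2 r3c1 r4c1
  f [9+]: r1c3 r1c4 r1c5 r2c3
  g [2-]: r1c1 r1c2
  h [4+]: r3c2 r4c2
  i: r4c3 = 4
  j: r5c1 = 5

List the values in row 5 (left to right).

Cage e needs product 32, leaving r2c2 = 4.
I is a freebie, leaving r4c3 = 4.
Cage j is a single given cell, leaving r5c1 = 5.
Cage e needs product 32, leaving r3c1 = 4.
The only place for 2 in row 3 is r3c5.
The only place for 2 in row 4 is r4c1.
Column 1 now contains 2; hence r2c1 = 1.
Column 1 now contains 1; hence r1c1 = 3.
Cage f has sum 9, which forces r1c3 = 1.
The 4 cells of cage f must have sum 9, which forces r1c4 = 2.
The 4 cells of cage f must have sum 9; hence r1c5 = 4.
Cage f needs sum 9; hence r2c3 = 2.
Column 3 already has 2, so r5c3 = 3.
Row 5 now contains 3; hence r5c5 = 1.
Row 1 now contains 1; hence r1c2 = 5.
Column 3 already has 3; hence r3c3 = 5.
Cage d needs two cells with difference 2, leaving r3c4 = 3.
The 3 cells of cage b must have sum 8, which forces r4c4 = 1.
1 is placed in column 5, leaving r4c5 = 5.
Row 5 already has 1, which forces r5c2 = 2.
Row 5 already has 1; hence r5c4 = 4.
3 is placed in column 4, so r2c4 = 5.
Column 5 already has 5, leaving r2c5 = 3.
Row 3 already has 3, leaving r3c2 = 1.
Row 4 now contains 1; hence r4c2 = 3.
Filled in: 3 5 1 2 4 / 1 4 2 5 3 / 4 1 5 3 2 / 2 3 4 1 5 / 5 2 3 4 1.

5 2 3 4 1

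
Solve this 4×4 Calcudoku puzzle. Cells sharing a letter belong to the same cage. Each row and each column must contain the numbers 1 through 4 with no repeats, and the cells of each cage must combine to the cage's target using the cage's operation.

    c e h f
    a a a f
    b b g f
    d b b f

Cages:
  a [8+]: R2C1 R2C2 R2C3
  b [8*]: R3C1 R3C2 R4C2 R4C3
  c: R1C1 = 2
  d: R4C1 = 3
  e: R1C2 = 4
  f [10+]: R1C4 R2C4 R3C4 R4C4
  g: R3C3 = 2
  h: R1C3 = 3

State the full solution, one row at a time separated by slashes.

C is a freebie; hence R1C1 = 2.
Cage e is given, leaving R1C2 = 4.
Cage h is given, leaving R1C3 = 3.
Row 1 already has 3; hence R1C4 = 1.
G is a freebie; hence R3C3 = 2.
Cage d is given, so R4C1 = 3.
Cage a needs sum 8, which forces R2C2 = 3.
Cage b has product 8, leaving R3C1 = 4.
Row 3 already has 2; hence R3C2 = 1.
Row 3 already has 4; hence R3C4 = 3.
Cage b needs product 8, leaving R4C2 = 2.
Cage b has product 8, leaving R4C3 = 1.
2 is placed in row 4, leaving R4C4 = 4.
4 is placed in column 1, which forces R2C1 = 1.
Column 3 already has 1; hence R2C3 = 4.
Column 4 already has 4, which forces R2C4 = 2.

2 4 3 1 / 1 3 4 2 / 4 1 2 3 / 3 2 1 4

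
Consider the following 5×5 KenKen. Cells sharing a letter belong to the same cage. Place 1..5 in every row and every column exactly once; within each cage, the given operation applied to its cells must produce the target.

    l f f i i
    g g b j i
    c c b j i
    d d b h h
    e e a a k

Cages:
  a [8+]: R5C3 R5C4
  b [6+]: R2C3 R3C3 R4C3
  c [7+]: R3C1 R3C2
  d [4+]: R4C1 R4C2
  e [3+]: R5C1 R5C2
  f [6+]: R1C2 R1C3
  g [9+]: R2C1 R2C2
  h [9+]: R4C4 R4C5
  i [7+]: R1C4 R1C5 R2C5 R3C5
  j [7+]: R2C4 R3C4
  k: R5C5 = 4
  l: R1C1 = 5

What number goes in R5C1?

Cage l is a single given cell, leaving R1C1 = 5.
The 4 cells of cage i must have sum 7, which forces R1C4 = 1.
Column 1 now contains 5; hence R2C1 = 4.
Row 2 now contains 4, leaving R2C2 = 5.
Cage k is a single given cell; hence R5C5 = 4.
The two cells of cage c must have sum 7, which forces R3C1 = 3.
Cage c needs two cells with sum 7, leaving R3C2 = 4.
Row 3 already has 4, so R3C4 = 5.
Column 1 already has 3, which forces R4C1 = 1.
1 is placed in row 4, leaving R4C2 = 3.
Row 4 already has 3; hence R4C3 = 2.
The two cells of cage h must have sum 9; hence R4C4 = 4.
4 is placed in column 5; hence R4C5 = 5.
1 is placed in column 1, so R5C1 = 2.
2 is placed in row 5, which forces R5C2 = 1.
5 is placed in column 4, which forces R5C4 = 3.
Column 2 now contains 4, leaving R1C2 = 2.
Column 3 already has 2, leaving R1C3 = 4.
Row 1 already has 2, which forces R1C5 = 3.
The 3 cells of cage b must have sum 6, which forces R2C3 = 3.
3 is placed in column 4, leaving R2C4 = 2.
Row 2 already has 2, leaving R2C5 = 1.
Column 3 already has 2, leaving R3C3 = 1.
1 is placed in column 5, so R3C5 = 2.
3 is placed in row 5, leaving R5C3 = 5.
The full grid is 5 2 4 1 3 / 4 5 3 2 1 / 3 4 1 5 2 / 1 3 2 4 5 / 2 1 5 3 4.

2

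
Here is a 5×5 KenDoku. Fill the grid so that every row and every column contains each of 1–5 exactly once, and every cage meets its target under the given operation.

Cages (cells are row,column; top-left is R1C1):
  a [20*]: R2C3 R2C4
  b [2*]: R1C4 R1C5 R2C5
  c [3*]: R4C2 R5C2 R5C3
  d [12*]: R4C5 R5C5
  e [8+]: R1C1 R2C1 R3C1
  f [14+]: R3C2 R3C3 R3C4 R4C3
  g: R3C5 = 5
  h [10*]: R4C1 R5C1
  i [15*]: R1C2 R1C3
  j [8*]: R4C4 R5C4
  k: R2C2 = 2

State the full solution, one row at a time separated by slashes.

Cage b has product 2, which forces R1C4 = 1.
The 3 cells of cage b must have product 2, which forces R1C5 = 2.
Cage k is a single given cell, so R2C2 = 2.
The 3 cells of cage b must have product 2, which forces R2C5 = 1.
Cage g is given, which forces R3C5 = 5.
Cage c has product 3, which forces R4C2 = 1.
The 3 cells of cage c must have product 3, so R5C2 = 3.
The 3 cells of cage c must have product 3; hence R5C3 = 1.
Row 5 now contains 3, leaving R5C5 = 4.
Column 2 now contains 3; hence R1C2 = 5.
Cage i needs two cells with product 15, so R1C3 = 3.
Cage e has sum 8, leaving R3C1 = 1.
Column 2 now contains 3, leaving R3C2 = 4.
Column 3 already has 3; hence R3C3 = 2.
Row 3 already has 2, so R3C4 = 3.
Cage f has sum 14, which forces R4C3 = 5.
Cage j needs two cells with product 8, so R4C4 = 4.
4 is placed in column 5, which forces R4C5 = 3.
4 is placed in row 5; hence R5C4 = 2.
3 is placed in row 1, leaving R1C1 = 4.
Cage e needs sum 8, which forces R2C1 = 3.
Column 3 already has 5, so R2C3 = 4.
4 is placed in column 4, so R2C4 = 5.
Row 4 now contains 5, so R4C1 = 2.
Row 5 already has 2, which forces R5C1 = 5.

4 5 3 1 2 / 3 2 4 5 1 / 1 4 2 3 5 / 2 1 5 4 3 / 5 3 1 2 4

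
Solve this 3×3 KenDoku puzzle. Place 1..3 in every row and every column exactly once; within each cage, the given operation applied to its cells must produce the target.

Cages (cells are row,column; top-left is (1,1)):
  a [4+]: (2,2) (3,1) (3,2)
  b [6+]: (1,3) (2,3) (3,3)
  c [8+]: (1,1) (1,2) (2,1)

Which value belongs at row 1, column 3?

1

Cage c needs sum 8, which forces (1,1) = 2.
The 3 cells of cage c must have sum 8, which forces (1,2) = 3.
3 is placed in row 1, so (1,3) = 1.
The 3 cells of cage c must have sum 8, leaving (2,1) = 3.
Cage a has sum 4, leaving (2,2) = 1.
Row 2 now contains 3, leaving (2,3) = 2.
The 3 cells of cage a must have sum 4, so (3,1) = 1.
Cage a needs sum 4, leaving (3,2) = 2.
2 is placed in column 3, leaving (3,3) = 3.
Filled in: 2 3 1 / 3 1 2 / 1 2 3.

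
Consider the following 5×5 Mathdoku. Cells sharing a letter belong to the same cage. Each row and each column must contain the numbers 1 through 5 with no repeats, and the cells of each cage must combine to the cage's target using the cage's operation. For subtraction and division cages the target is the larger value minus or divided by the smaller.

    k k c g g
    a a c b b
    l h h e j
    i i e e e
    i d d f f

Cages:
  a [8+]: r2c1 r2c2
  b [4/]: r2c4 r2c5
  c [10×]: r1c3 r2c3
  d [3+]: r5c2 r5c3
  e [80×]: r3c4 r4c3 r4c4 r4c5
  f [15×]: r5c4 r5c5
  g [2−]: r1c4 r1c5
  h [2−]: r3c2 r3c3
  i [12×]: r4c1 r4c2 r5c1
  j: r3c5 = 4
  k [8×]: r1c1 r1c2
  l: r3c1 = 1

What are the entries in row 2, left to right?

5 3 2 4 1

L is a freebie, leaving r3c1 = 1.
Cage j is a single given cell; hence r3c5 = 4.
Cage b's pair has quotient 4, which forces r2c4 = 4.
Column 5 now contains 4, which forces r2c5 = 1.
Row 3 now contains 4, which forces r3c4 = 2.
4 is placed in column 4, leaving r4c4 = 5.
Row 4 already has 5; hence r4c5 = 2.
Column 4 already has 5, which forces r5c4 = 3.
Row 5 now contains 3, which forces r5c5 = 5.
3 is placed in column 4, so r1c4 = 1.
Column 5 already has 5, so r1c5 = 3.
Cage i needs product 12, leaving r4c1 = 3.
2 is placed in row 4, so r4c2 = 1.
2 is placed in row 4; hence r4c3 = 4.
Cage i has product 12, so r5c1 = 4.
Column 2 already has 1, leaving r5c2 = 2.
2 is placed in row 5, so r5c3 = 1.
Column 1 already has 4, which forces r1c1 = 2.
Column 2 already has 2; hence r1c2 = 4.
Row 1 already has 2, which forces r1c3 = 5.
Column 1 now contains 3, so r2c1 = 5.
The two cells of cage a must have sum 8, which forces r2c2 = 3.
Column 3 now contains 5; hence r2c3 = 2.
Column 2 now contains 3, which forces r3c2 = 5.
Column 3 now contains 5, which forces r3c3 = 3.
Filled in: 2 4 5 1 3 / 5 3 2 4 1 / 1 5 3 2 4 / 3 1 4 5 2 / 4 2 1 3 5.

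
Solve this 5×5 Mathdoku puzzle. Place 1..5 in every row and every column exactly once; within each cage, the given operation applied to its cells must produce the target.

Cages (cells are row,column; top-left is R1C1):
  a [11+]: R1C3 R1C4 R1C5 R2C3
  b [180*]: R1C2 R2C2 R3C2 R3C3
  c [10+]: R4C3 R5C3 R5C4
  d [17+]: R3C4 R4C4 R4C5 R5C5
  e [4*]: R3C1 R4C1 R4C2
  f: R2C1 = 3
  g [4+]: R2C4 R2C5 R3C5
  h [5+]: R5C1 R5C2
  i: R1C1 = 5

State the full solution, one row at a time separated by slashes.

I is a freebie; hence R1C1 = 5.
F is a freebie, so R2C1 = 3.
The 3 cells of cage g must have sum 4; hence R2C4 = 1.
Cage g needs sum 4, so R2C5 = 2.
The 4 cells of cage b must have product 180, so R3C3 = 3.
The 3 cells of cage g must have sum 4, which forces R3C5 = 1.
Cage b needs product 180, which forces R1C2 = 3.
The 4 cells of cage a must have sum 11, which forces R1C3 = 1.
Cage a needs sum 11; hence R1C4 = 2.
Row 1 already has 3; hence R1C5 = 4.
Row 3 now contains 1, so R3C1 = 2.
Cage e has product 4, leaving R4C1 = 1.
The 3 cells of cage e must have product 4, leaving R4C2 = 2.
Column 1 already has 1, leaving R5C1 = 4.
Row 5 already has 4, so R5C2 = 1.
Cage a has sum 11; hence R2C3 = 4.
The 3 cells of cage c must have sum 10, which forces R4C3 = 5.
Row 4 now contains 5, so R4C4 = 4.
Row 4 now contains 5, so R4C5 = 3.
Cage c has sum 10, leaving R5C3 = 2.
Cage c needs sum 10, so R5C4 = 3.
Column 5 already has 3; hence R5C5 = 5.
Row 2 already has 4, leaving R2C2 = 5.
Cage b needs product 180, leaving R3C2 = 4.
Column 4 already has 4, leaving R3C4 = 5.

5 3 1 2 4 / 3 5 4 1 2 / 2 4 3 5 1 / 1 2 5 4 3 / 4 1 2 3 5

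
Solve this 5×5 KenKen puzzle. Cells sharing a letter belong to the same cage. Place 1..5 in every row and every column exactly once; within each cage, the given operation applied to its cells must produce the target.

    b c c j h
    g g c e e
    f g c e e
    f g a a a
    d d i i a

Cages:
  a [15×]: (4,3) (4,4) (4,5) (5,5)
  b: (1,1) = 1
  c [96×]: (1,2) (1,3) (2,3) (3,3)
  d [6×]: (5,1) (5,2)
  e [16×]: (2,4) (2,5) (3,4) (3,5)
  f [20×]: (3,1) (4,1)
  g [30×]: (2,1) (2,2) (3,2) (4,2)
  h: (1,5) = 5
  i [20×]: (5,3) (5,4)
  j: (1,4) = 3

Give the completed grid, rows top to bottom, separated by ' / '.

B is a freebie, so (1,1) = 1.
Cage c needs product 96, so (1,2) = 4.
Cage j is a single given cell; hence (1,4) = 3.
H is a freebie; hence (1,5) = 5.
Column 5 already has 5, which forces (4,5) = 3.
The 4 cells of cage a must have product 15, which forces (5,5) = 1.
3 is placed in row 1; hence (1,3) = 2.
In row 4, 2 can only go at (4,2), so (4,2) = 2.
Cage d needs two cells with product 6, which forces (5,1) = 2.
2 is placed in column 2, leaving (5,2) = 3.
Cage g has product 30, which forces (2,1) = 3.
Row 2 now contains 3; hence (2,3) = 4.
Row 2 already has 4; hence (2,5) = 2.
Column 3 now contains 4, which forces (3,3) = 3.
2 is placed in column 5, so (3,5) = 4.
Column 3 now contains 4; hence (5,3) = 5.
5 is placed in row 5, so (5,4) = 4.
Row 2 already has 2, so (2,4) = 1.
Row 3 now contains 4; hence (3,1) = 5.
Row 3 now contains 5; hence (3,2) = 1.
Cage e needs product 16, leaving (3,4) = 2.
Cage f needs two cells with product 20, which forces (4,1) = 4.
Column 3 already has 5, which forces (4,3) = 1.
Cage a has product 15, leaving (4,4) = 5.
Row 2 now contains 1, which forces (2,2) = 5.

1 4 2 3 5 / 3 5 4 1 2 / 5 1 3 2 4 / 4 2 1 5 3 / 2 3 5 4 1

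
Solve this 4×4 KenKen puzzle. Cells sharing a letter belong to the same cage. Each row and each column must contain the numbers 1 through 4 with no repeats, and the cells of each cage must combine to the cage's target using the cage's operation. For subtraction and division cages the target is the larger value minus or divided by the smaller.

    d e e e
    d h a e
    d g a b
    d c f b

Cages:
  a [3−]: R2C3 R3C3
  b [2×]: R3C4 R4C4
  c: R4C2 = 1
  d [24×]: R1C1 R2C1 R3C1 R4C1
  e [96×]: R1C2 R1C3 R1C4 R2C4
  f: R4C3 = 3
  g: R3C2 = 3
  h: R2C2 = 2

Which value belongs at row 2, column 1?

Cage h is a single given cell, leaving R2C2 = 2.
The 4 cells of cage e must have product 96, so R2C4 = 4.
Cage g is given, so R3C2 = 3.
C is a freebie; hence R4C2 = 1.
Cage f is given; hence R4C3 = 3.
1 is placed in row 4, which forces R4C4 = 2.
3 is placed in column 2, leaving R1C2 = 4.
Cage e needs product 96, which forces R1C3 = 2.
2 is placed in column 4, so R1C4 = 3.
Row 2 already has 4, leaving R2C3 = 1.
The two cells of cage a must have difference 3, so R3C3 = 4.
2 is placed in column 4; hence R3C4 = 1.
Row 4 already has 2; hence R4C1 = 4.
3 is placed in row 1, which forces R1C1 = 1.
Row 2 now contains 1, which forces R2C1 = 3.
1 is placed in row 3, so R3C1 = 2.
Filled in: 1 4 2 3 / 3 2 1 4 / 2 3 4 1 / 4 1 3 2.

3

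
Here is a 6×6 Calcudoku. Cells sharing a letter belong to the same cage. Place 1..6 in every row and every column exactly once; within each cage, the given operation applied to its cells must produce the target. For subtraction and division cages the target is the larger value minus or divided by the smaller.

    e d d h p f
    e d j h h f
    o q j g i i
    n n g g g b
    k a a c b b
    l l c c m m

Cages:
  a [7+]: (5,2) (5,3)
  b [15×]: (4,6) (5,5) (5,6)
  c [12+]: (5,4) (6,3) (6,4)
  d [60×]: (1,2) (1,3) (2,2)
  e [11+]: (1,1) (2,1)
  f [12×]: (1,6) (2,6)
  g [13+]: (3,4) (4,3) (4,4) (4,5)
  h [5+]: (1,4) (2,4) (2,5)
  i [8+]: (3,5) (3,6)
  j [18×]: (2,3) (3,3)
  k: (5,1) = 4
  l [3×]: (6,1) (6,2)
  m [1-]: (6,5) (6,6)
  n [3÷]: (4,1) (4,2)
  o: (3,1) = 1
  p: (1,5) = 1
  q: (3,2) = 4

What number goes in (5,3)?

5

P is a freebie; hence (1,5) = 1.
Column 5 now contains 1; hence (2,5) = 2.
Cage o is a single given cell, so (3,1) = 1.
Q is a freebie, leaving (3,2) = 4.
Cage k is a single given cell; hence (5,1) = 4.
Column 1 now contains 1, which forces (6,1) = 3.
3 is placed in row 6; hence (6,2) = 1.
Row 1 now contains 1, which forces (1,4) = 2.
Cage h has sum 5, so (2,4) = 1.
Cage d has product 60; hence (1,3) = 4.
4 is placed in row 1, which forces (1,6) = 3.
Column 6 now contains 3, which forces (2,6) = 4.
3 is placed in row 1, so (1,2) = 5.
Cage d has product 60, so (2,2) = 3.
Row 2 already has 3, so (2,3) = 6.
6 is placed in column 3; hence (3,3) = 3.
Row 3 now contains 3, so (3,4) = 5.
Row 3 now contains 3, which forces (3,5) = 6.
5 is placed in row 3, which forces (3,6) = 2.
Cage b needs product 15, leaving (5,5) = 3.
Cage c has sum 12, so (6,4) = 4.
4 is placed in row 6, leaving (6,5) = 5.
Row 6 already has 5, leaving (6,6) = 6.
5 is placed in row 1, leaving (1,1) = 6.
Row 2 now contains 6, so (2,1) = 5.
Column 1 now contains 6, which forces (4,1) = 2.
Row 4 already has 2, which forces (4,2) = 6.
Cage g has sum 13; hence (4,3) = 1.
Cage g has sum 13; hence (4,4) = 3.
Column 5 now contains 5, so (4,5) = 4.
Row 4 already has 1, so (4,6) = 5.
Column 2 already has 6, leaving (5,2) = 2.
1 is placed in column 3, so (5,3) = 5.
3 is placed in row 5, which forces (5,4) = 6.
5 is placed in column 6, so (5,6) = 1.
Row 6 already has 5; hence (6,3) = 2.
The full grid is 6 5 4 2 1 3 / 5 3 6 1 2 4 / 1 4 3 5 6 2 / 2 6 1 3 4 5 / 4 2 5 6 3 1 / 3 1 2 4 5 6.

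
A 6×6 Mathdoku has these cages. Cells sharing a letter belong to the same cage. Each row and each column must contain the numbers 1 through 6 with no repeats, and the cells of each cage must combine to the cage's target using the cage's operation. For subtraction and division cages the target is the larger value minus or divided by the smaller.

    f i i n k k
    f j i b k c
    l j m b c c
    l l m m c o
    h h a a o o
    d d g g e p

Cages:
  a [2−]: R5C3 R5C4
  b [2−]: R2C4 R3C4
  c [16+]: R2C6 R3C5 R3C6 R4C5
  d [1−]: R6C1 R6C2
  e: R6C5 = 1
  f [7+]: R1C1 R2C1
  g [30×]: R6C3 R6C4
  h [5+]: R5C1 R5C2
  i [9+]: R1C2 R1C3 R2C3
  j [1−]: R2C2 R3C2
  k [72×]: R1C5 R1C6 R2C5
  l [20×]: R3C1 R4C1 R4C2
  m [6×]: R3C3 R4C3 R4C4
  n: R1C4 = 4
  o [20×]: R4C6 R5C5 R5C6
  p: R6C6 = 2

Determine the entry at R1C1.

1

N is a freebie, leaving R1C4 = 4.
Cage e is a single given cell, which forces R6C5 = 1.
P is a freebie; hence R6C6 = 2.
In row 5, 6 can only go at R5C4, so R5C4 = 6.
Cage a needs two cells with difference 2, leaving R5C3 = 4.
4 is placed in row 5, which forces R5C5 = 5.
Row 5 now contains 5, so R5C6 = 1.
Cage g's pair has product 30, leaving R6C3 = 6.
6 is placed in column 4, which forces R6C4 = 5.
The 3 cells of cage o must have product 20, which forces R4C6 = 4.
Row 4 needs a 6, and only R4C5 is open for it.
Cage k needs product 72, which forces R1C5 = 3.
Cage k has product 72; hence R1C6 = 6.
6 is placed in column 5, leaving R2C5 = 4.
The 4 cells of cage c must have sum 16, leaving R3C5 = 2.
Row 3 already has 2, leaving R3C1 = 4.
Column 1 already has 4; hence R6C1 = 3.
3 is placed in row 6, which forces R6C2 = 4.
Column 1 already has 3; hence R5C1 = 2.
Cage h's pair has sum 5, leaving R5C2 = 3.
The two cells of cage f must have sum 7; hence R1C1 = 1.
Row 1 already has 1, so R1C3 = 5.
Cage f's pair has sum 7; hence R2C1 = 6.
Column 1 now contains 1; hence R4C1 = 5.
5 is placed in row 4, so R4C2 = 1.
5 is placed in row 1; hence R1C2 = 2.
The two cells of cage j must have difference 1; hence R2C2 = 5.
Cage i needs sum 9, leaving R2C3 = 2.
5 is placed in row 2; hence R2C6 = 3.
Cage j needs two cells with difference 1, leaving R3C2 = 6.
Cage m needs product 6, which forces R3C3 = 1.
Row 3 already has 1, leaving R3C4 = 3.
3 is placed in column 6, leaving R3C6 = 5.
2 is placed in column 3, so R4C3 = 3.
Column 4 now contains 3, so R4C4 = 2.
Row 2 already has 3, leaving R2C4 = 1.
The full grid is 1 2 5 4 3 6 / 6 5 2 1 4 3 / 4 6 1 3 2 5 / 5 1 3 2 6 4 / 2 3 4 6 5 1 / 3 4 6 5 1 2.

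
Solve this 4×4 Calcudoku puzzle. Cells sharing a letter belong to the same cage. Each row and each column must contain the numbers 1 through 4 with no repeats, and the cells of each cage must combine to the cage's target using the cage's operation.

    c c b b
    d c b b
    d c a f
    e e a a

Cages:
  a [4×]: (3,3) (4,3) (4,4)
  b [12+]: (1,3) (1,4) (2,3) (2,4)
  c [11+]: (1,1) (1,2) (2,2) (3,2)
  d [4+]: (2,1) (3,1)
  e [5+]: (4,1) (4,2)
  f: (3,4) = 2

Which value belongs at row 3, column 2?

F is a freebie, which forces (3,4) = 2.
Column 4 already has 2; hence (4,4) = 1.
Row 3 already has 2, so (3,3) = 1.
1 is placed in row 4, so (4,3) = 4.
Cage d's pair has sum 4, so (2,1) = 1.
Row 3 already has 1, which forces (3,1) = 3.
Row 3 now contains 3, which forces (3,2) = 4.
Column 1 already has 3, which forces (4,1) = 2.
Row 4 now contains 2, so (4,2) = 3.
2 is placed in column 1, so (1,1) = 4.
The 4 cells of cage c must have sum 11; hence (1,2) = 1.
Row 1 now contains 4, so (1,4) = 3.
3 is placed in column 2, which forces (2,2) = 2.
Row 2 now contains 2, so (2,3) = 3.
Column 4 now contains 3; hence (2,4) = 4.
Row 1 now contains 3; hence (1,3) = 2.
The full grid is 4 1 2 3 / 1 2 3 4 / 3 4 1 2 / 2 3 4 1.

4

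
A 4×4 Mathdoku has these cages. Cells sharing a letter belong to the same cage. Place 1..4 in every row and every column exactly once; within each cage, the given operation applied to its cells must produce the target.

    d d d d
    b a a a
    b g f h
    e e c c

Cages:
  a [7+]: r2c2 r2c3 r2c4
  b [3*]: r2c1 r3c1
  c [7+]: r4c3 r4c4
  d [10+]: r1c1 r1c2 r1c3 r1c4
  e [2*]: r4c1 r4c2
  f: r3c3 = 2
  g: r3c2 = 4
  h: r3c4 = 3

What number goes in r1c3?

Cage g is a single given cell; hence r3c2 = 4.
Cage f is given, so r3c3 = 2.
Cage h is a single given cell; hence r3c4 = 3.
3 is placed in column 4, so r4c4 = 4.
The two cells of cage b must have product 3, leaving r2c1 = 3.
Cage a needs sum 7; hence r2c3 = 4.
Row 3 now contains 3, leaving r3c1 = 1.
Column 1 already has 1, leaving r4c1 = 2.
Row 4 already has 2, which forces r4c2 = 1.
Row 4 now contains 4, leaving r4c3 = 3.
Column 1 already has 2, leaving r1c1 = 4.
Cage d needs sum 10, so r1c2 = 3.
Column 3 now contains 3; hence r1c3 = 1.
The 4 cells of cage d must have sum 10; hence r1c4 = 2.
Column 2 now contains 1; hence r2c2 = 2.
Cage a needs sum 7, which forces r2c4 = 1.
Filled in: 4 3 1 2 / 3 2 4 1 / 1 4 2 3 / 2 1 3 4.

1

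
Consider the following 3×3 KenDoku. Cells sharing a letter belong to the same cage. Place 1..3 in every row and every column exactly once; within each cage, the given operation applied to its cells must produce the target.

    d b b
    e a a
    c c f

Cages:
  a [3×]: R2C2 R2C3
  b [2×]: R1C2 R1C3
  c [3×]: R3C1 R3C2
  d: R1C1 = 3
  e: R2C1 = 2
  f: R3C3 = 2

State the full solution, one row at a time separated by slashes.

3 2 1 / 2 1 3 / 1 3 2

Cage d is a single given cell, leaving R1C1 = 3.
Cage e is given; hence R2C1 = 2.
Column 1 already has 3, so R3C1 = 1.
1 is placed in row 3, leaving R3C2 = 3.
F is a freebie; hence R3C3 = 2.
Cage b needs two cells with product 2, which forces R1C2 = 2.
2 is placed in column 3, which forces R1C3 = 1.
Column 2 now contains 3, leaving R2C2 = 1.
The two cells of cage a must have product 3; hence R2C3 = 3.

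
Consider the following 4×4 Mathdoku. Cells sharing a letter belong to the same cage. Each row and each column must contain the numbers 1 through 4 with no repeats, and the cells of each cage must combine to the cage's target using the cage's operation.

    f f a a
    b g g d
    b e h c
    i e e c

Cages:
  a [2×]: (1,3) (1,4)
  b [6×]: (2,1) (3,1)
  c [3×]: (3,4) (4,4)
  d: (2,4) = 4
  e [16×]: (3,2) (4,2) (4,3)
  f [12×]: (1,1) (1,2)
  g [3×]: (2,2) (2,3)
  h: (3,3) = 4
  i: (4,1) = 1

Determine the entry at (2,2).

D is a freebie, leaving (2,4) = 4.
H is a freebie, so (3,3) = 4.
Cage i is given, leaving (4,1) = 1.
1 is placed in row 4, which forces (4,2) = 4.
4 is placed in column 3, which forces (4,3) = 2.
1 is placed in row 4; hence (4,4) = 3.
Cage f needs two cells with product 12, so (1,1) = 4.
Column 2 already has 4, which forces (1,2) = 3.
2 is placed in column 3; hence (1,3) = 1.
Cage a's pair has product 2, so (1,4) = 2.
Column 2 now contains 3, which forces (2,2) = 1.
Column 3 now contains 1, leaving (2,3) = 3.
Row 3 already has 4, leaving (3,2) = 2.
3 is placed in column 4, so (3,4) = 1.
Row 2 already has 3, so (2,1) = 2.
Row 3 now contains 2; hence (3,1) = 3.
The full grid is 4 3 1 2 / 2 1 3 4 / 3 2 4 1 / 1 4 2 3.

1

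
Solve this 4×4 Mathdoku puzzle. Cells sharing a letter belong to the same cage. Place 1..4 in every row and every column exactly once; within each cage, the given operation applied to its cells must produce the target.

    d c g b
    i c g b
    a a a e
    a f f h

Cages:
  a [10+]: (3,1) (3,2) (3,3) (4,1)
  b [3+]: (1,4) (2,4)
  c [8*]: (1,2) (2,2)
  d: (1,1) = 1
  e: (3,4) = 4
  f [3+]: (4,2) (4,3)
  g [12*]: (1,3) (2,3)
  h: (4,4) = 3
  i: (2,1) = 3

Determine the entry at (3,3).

1

D is a freebie, leaving (1,1) = 1.
Row 1 now contains 1, leaving (1,4) = 2.
I is a freebie, which forces (2,1) = 3.
Row 2 already has 3; hence (2,3) = 4.
Column 4 already has 2, leaving (2,4) = 1.
Cage e is given, leaving (3,4) = 4.
Cage h is given, which forces (4,4) = 3.
Row 1 already has 2; hence (1,2) = 4.
Column 3 now contains 4, leaving (1,3) = 3.
4 is placed in row 2, so (2,2) = 2.
Row 3 now contains 4, leaving (3,1) = 2.
3 is placed in column 3, so (3,3) = 1.
Cage a needs sum 10, leaving (4,1) = 4.
Column 2 now contains 2; hence (4,2) = 1.
1 is placed in column 3; hence (4,3) = 2.
1 is placed in row 3, leaving (3,2) = 3.
Completed grid: 1 4 3 2 / 3 2 4 1 / 2 3 1 4 / 4 1 2 3.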